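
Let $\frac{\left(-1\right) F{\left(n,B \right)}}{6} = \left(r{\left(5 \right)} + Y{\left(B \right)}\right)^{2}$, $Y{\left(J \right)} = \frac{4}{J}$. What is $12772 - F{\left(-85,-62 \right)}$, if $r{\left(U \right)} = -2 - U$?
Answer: $\frac{12561658}{961} \approx 13071.0$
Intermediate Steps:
$F{\left(n,B \right)} = - 6 \left(-7 + \frac{4}{B}\right)^{2}$ ($F{\left(n,B \right)} = - 6 \left(\left(-2 - 5\right) + \frac{4}{B}\right)^{2} = - 6 \left(-7 + \frac{4}{B}\right)^{2}$)
$12772 - F{\left(-85,-62 \right)} = 12772 - - \frac{6 \left(-4 + 7 \left(-62\right)\right)^{2}}{3844} = 12772 - \left(-6\right) \frac{1}{3844} \left(-4 - 434\right)^{2} = 12772 - \left(-6\right) \frac{1}{3844} \left(-438\right)^{2} = 12772 - \left(-6\right) \frac{1}{3844} \cdot 191844 = 12772 - - \frac{287766}{961} = 12772 + \frac{287766}{961} = \frac{12561658}{961}$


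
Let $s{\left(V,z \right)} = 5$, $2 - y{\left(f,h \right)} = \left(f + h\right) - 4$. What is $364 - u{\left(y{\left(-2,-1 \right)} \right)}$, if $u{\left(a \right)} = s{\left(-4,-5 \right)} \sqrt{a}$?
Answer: $349$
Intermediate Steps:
$y{\left(f,h \right)} = 6 - f - h$ ($y{\left(f,h \right)} = 2 - \left(\left(f + h\right) - 4\right) = 2 - \left(-4 + f + h\right) = 6 - f - h$)
$u{\left(a \right)} = 5 \sqrt{a}$
$364 - u{\left(y{\left(-2,-1 \right)} \right)} = 364 - 5 \sqrt{6 - -2 - -1} = 364 - 5 \sqrt{6 + 2 + 1} = 364 - 5 \sqrt{9} = 364 - 5 \cdot 3 = 364 - 15 = 349$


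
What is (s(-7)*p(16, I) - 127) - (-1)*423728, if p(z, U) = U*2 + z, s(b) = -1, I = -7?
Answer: 423599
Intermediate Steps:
p(z, U) = z + 2*U (p(z, U) = 2*U + z = z + 2*U)
(s(-7)*p(16, I) - 127) - (-1)*423728 = (-(16 + 2*(-7)) - 127) - (-1)*423728 = (-(16 - 14) - 127) - 1*(-423728) = (-1*2 - 127) + 423728 = (-2 - 127) + 423728 = -129 + 423728 = 423599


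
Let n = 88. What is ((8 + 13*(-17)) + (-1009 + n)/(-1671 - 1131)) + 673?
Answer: 429947/934 ≈ 460.33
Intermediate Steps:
((8 + 13*(-17)) + (-1009 + n)/(-1671 - 1131)) + 673 = ((8 + 13*(-17)) + (-1009 + 88)/(-1671 - 1131)) + 673 = ((8 - 221) - 921/(-2802)) + 673 = (-213 - 921*(-1/2802)) + 673 = (-213 + 307/934) + 673 = -198635/934 + 673 = 429947/934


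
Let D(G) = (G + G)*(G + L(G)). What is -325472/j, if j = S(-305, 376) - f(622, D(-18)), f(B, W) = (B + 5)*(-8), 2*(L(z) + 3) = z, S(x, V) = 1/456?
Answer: -148415232/2287297 ≈ -64.887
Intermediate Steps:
S(x, V) = 1/456
L(z) = -3 + z/2
D(G) = 2*G*(-3 + 3*G/2) (D(G) = (G + G)*(G + (-3 + G/2)) = (2*G)*(-3 + 3*G/2) = 2*G*(-3 + 3*G/2))
f(B, W) = -40 - 8*B (f(B, W) = (5 + B)*(-8) = -40 - 8*B)
j = 2287297/456 (j = 1/456 - (-40 - 8*622) = 1/456 - (-40 - 4976) = 1/456 - 1*(-5016) = 1/456 + 5016 = 2287297/456 ≈ 5016.0)
-325472/j = -325472/2287297/456 = -325472*456/2287297 = -148415232/2287297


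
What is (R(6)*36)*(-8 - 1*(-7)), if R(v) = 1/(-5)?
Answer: 36/5 ≈ 7.2000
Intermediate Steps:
R(v) = -⅕
(R(6)*36)*(-8 - 1*(-7)) = (-⅕*36)*(-8 - 1*(-7)) = -36*(-8 + 7)/5 = -36/5*(-1) = 36/5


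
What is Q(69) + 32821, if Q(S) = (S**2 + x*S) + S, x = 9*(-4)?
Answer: 35167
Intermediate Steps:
x = -36
Q(S) = S**2 - 35*S (Q(S) = (S**2 - 36*S) + S = S**2 - 35*S)
Q(69) + 32821 = 69*(-35 + 69) + 32821 = 69*34 + 32821 = 2346 + 32821 = 35167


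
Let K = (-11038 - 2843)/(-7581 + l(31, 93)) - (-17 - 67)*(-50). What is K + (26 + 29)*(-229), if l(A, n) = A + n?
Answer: -125226434/7457 ≈ -16793.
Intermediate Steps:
K = -31305519/7457 (K = (-11038 - 2843)/(-7581 + (31 + 93)) - (-17 - 67)*(-50) = -13881/(-7581 + 124) - (-84)*(-50) = -13881/(-7457) - 1*4200 = -13881*(-1/7457) - 4200 = 13881/7457 - 4200 = -31305519/7457 ≈ -4198.1)
K + (26 + 29)*(-229) = -31305519/7457 + (26 + 29)*(-229) = -31305519/7457 + 55*(-229) = -31305519/7457 - 12595 = -125226434/7457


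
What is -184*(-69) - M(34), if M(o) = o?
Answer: 12662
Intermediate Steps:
-184*(-69) - M(34) = -184*(-69) - 1*34 = 12696 - 34 = 12662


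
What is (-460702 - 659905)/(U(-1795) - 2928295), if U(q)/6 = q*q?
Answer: -1120607/16403855 ≈ -0.068314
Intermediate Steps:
U(q) = 6*q² (U(q) = 6*(q*q) = 6*q²)
(-460702 - 659905)/(U(-1795) - 2928295) = (-460702 - 659905)/(6*(-1795)² - 2928295) = -1120607/(6*3222025 - 2928295) = -1120607/(19332150 - 2928295) = -1120607/16403855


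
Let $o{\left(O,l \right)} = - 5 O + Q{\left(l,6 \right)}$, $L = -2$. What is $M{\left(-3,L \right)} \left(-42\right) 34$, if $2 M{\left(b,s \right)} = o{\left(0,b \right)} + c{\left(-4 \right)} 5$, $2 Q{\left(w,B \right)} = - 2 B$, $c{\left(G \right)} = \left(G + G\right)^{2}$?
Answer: $-224196$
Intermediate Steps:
$c{\left(G \right)} = 4 G^{2}$ ($c{\left(G \right)} = \left(2 G\right)^{2} = 4 G^{2}$)
$Q{\left(w,B \right)} = - B$ ($Q{\left(w,B \right)} = \frac{\left(-2\right) B}{2} = - B$)
$o{\left(O,l \right)} = -6 - 5 O$ ($o{\left(O,l \right)} = - 5 O - 6 = -6 - 5 O$)
$M{\left(b,s \right)} = 157$ ($M{\left(b,s \right)} = \frac{\left(-6 - 0\right) + 4 \left(-4\right)^{2} \cdot 5}{2} = \frac{\left(-6 + 0\right) + 4 \cdot 16 \cdot 5}{2} = \frac{-6 + 64 \cdot 5}{2} = \frac{-6 + 320}{2} = \frac{1}{2} \cdot 314 = 157$)
$M{\left(-3,L \right)} \left(-42\right) 34 = 157 \left(-42\right) 34 = \left(-6594\right) 34 = -224196$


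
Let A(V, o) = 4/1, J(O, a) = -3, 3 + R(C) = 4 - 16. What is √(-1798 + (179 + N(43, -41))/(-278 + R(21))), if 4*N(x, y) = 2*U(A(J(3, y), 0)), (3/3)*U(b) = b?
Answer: 21*I*√350135/293 ≈ 42.41*I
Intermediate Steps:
R(C) = -15 (R(C) = -3 + (4 - 16) = -3 - 12 = -15)
A(V, o) = 4 (A(V, o) = 4*1 = 4)
U(b) = b
N(x, y) = 2 (N(x, y) = (2*4)/4 = (¼)*8 = 2)
√(-1798 + (179 + N(43, -41))/(-278 + R(21))) = √(-1798 + (179 + 2)/(-278 - 15)) = √(-1798 + 181/(-293)) = √(-1798 + 181*(-1/293)) = √(-1798 - 181/293) = √(-526995/293) = 21*I*√350135/293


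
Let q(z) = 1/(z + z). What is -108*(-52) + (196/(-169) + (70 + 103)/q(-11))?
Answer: 305694/169 ≈ 1808.8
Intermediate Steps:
q(z) = 1/(2*z)
-108*(-52) + (196/(-169) + (70 + 103)/q(-11)) = -108*(-52) + (196/(-169) + (70 + 103)/(((1/2)/(-11)))) = 5616 + (196*(-1/169) + 173/(((1/2)*(-1/11)))) = 5616 + (-196/169 + 173/(-1/22)) = 5616 + (-196/169 + 173*(-22)) = 5616 + (-196/169 - 3806) = 5616 - 643410/169 = 305694/169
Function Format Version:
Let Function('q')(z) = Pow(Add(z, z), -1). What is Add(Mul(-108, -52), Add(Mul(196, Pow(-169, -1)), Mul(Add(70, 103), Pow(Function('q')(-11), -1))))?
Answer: Rational(305694, 169) ≈ 1808.8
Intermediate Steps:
Function('q')(z) = Mul(Rational(1, 2), Pow(z, -1)) (Function('q')(z) = Pow(Mul(2, z), -1) = Mul(Rational(1, 2), Pow(z, -1)))
Add(Mul(-108, -52), Add(Mul(196, Pow(-169, -1)), Mul(Add(70, 103), Pow(Function('q')(-11), -1)))) = Add(Mul(-108, -52), Add(Mul(196, Pow(-169, -1)), Mul(Add(70, 103), Pow(Mul(Rational(1, 2), Pow(-11, -1)), -1)))) = Add(5616, Add(Mul(196, Rational(-1, 169)), Mul(173, Pow(Mul(Rational(1, 2), Rational(-1, 11)), -1)))) = Add(5616, Add(Rational(-196, 169), Mul(173, Pow(Rational(-1, 22), -1)))) = Add(5616, Add(Rational(-196, 169), Mul(173, -22))) = Add(5616, Add(Rational(-196, 169), -3806)) = Add(5616, Rational(-643410, 169)) = Rational(305694, 169)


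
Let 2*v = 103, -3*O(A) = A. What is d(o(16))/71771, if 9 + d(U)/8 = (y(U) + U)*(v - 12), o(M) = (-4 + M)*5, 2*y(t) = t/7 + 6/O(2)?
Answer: 131742/502397 ≈ 0.26223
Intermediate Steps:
O(A) = -A/3
y(t) = -9/2 + t/14 (y(t) = (t/7 + 6/((-⅓*2)))/2 = (t*(⅐) + 6/(-⅔))/2 = (t/7 + 6*(-3/2))/2 = (t/7 - 9)/2 = (-9 + t/7)/2 = -9/2 + t/14)
o(M) = -20 + 5*M
v = 103/2 (v = (½)*103 = 103/2 ≈ 51.500)
d(U) = -1494 + 2370*U/7 (d(U) = -72 + 8*(((-9/2 + U/14) + U)*(103/2 - 12)) = -72 + 8*((-9/2 + 15*U/14)*(79/2)) = -72 + 8*(-711/4 + 1185*U/28) = -72 + (-1422 + 2370*U/7) = -1494 + 2370*U/7)
d(o(16))/71771 = (-1494 + 2370*(-20 + 5*16)/7)/71771 = (-1494 + 2370*(-20 + 80)/7)*(1/71771) = (-1494 + (2370/7)*60)*(1/71771) = (-1494 + 142200/7)*(1/71771) = (131742/7)*(1/71771) = 131742/502397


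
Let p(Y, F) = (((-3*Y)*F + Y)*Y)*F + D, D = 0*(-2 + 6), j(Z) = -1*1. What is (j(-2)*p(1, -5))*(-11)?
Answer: -880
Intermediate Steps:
j(Z) = -1
D = 0 (D = 0*4 = 0)
p(Y, F) = F*Y*(Y - 3*F*Y) (p(Y, F) = (((-3*Y)*F + Y)*Y)*F + 0 = ((-3*F*Y + Y)*Y)*F + 0 = ((Y - 3*F*Y)*Y)*F + 0 = (Y*(Y - 3*F*Y))*F + 0 = F*Y*(Y - 3*F*Y) + 0 = F*Y*(Y - 3*F*Y))
(j(-2)*p(1, -5))*(-11) = -(-5)*1**2*(1 - 3*(-5))*(-11) = -(-5)*(1 + 15)*(-11) = -(-5)*16*(-11) = -1*(-80)*(-11) = 80*(-11) = -880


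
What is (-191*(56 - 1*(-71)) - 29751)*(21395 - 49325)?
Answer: 1508443440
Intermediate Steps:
(-191*(56 - 1*(-71)) - 29751)*(21395 - 49325) = (-191*(56 + 71) - 29751)*(-27930) = (-191*127 - 29751)*(-27930) = (-24257 - 29751)*(-27930) = -54008*(-27930) = 1508443440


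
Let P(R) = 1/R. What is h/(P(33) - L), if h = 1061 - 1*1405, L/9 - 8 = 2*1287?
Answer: 11352/766853 ≈ 0.014803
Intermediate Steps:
L = 23238 (L = 72 + 9*(2*1287) = 72 + 9*2574 = 72 + 23166 = 23238)
h = -344 (h = 1061 - 1405 = -344)
h/(P(33) - L) = -344/(1/33 - 1*23238) = -344/(1/33 - 23238) = -344/(-766853/33) = -344*(-33/766853) = 11352/766853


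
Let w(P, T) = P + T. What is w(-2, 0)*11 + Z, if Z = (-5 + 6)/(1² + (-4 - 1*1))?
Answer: -89/4 ≈ -22.250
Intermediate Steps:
Z = -¼ (Z = 1/(1 + (-4 - 1)) = 1/(1 - 5) = 1/(-4) = 1*(-¼) = -¼ ≈ -0.25000)
w(-2, 0)*11 + Z = (-2 + 0)*11 - ¼ = -2*11 - ¼ = -22 - ¼ = -89/4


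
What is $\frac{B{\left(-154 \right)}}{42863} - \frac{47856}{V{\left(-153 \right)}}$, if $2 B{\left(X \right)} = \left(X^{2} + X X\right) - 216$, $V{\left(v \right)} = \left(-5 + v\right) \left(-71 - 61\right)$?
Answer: $- \frac{64953470}{37247947} \approx -1.7438$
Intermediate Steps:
$V{\left(v \right)} = 660 - 132 v$ ($V{\left(v \right)} = \left(-5 + v\right) \left(-132\right) = 660 - 132 v$)
$B{\left(X \right)} = -108 + X^{2}$ ($B{\left(X \right)} = \frac{\left(X^{2} + X X\right) - 216}{2} = \frac{\left(X^{2} + X^{2}\right) - 216}{2} = \frac{2 X^{2} - 216}{2} = \frac{-216 + 2 X^{2}}{2} = -108 + X^{2}$)
$\frac{B{\left(-154 \right)}}{42863} - \frac{47856}{V{\left(-153 \right)}} = \frac{-108 + \left(-154\right)^{2}}{42863} - \frac{47856}{660 - -20196} = \left(-108 + 23716\right) \frac{1}{42863} - \frac{47856}{660 + 20196} = 23608 \cdot \frac{1}{42863} - \frac{47856}{20856} = \frac{23608}{42863} - \frac{1994}{869} = - \frac{64953470}{37247947}$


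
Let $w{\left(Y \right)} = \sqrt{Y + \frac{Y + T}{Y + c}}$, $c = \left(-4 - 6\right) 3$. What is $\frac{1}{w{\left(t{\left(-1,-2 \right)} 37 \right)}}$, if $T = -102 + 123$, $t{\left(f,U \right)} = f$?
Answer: $- \frac{i \sqrt{165021}}{2463} \approx - 0.16493 i$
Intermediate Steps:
$T = 21$
$c = -30$ ($c = \left(-10\right) 3 = -30$)
$w{\left(Y \right)} = \sqrt{Y + \frac{21 + Y}{-30 + Y}}$ ($w{\left(Y \right)} = \sqrt{Y + \frac{Y + 21}{Y - 30}} = \sqrt{Y + \frac{21 + Y}{-30 + Y}}$)
$\frac{1}{w{\left(t{\left(-1,-2 \right)} 37 \right)}} = \frac{1}{\sqrt{\frac{21 - 37 + \left(-1\right) 37 \left(-30 - 37\right)}{-30 - 37}}} = \frac{1}{\sqrt{\frac{21 - 37 - 37 \left(-30 - 37\right)}{-30 - 37}}} = \frac{1}{\sqrt{\frac{21 - 37 - -2479}{-67}}} = \frac{1}{\sqrt{- \frac{21 - 37 + 2479}{67}}} = \frac{1}{\sqrt{\left(- \frac{1}{67}\right) 2463}} = \frac{1}{\sqrt{- \frac{2463}{67}}} = \frac{1}{\frac{1}{67} i \sqrt{165021}} = - \frac{i \sqrt{165021}}{2463}$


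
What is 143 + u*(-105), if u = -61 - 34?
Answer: 10118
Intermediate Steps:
u = -95
143 + u*(-105) = 143 - 95*(-105) = 143 + 9975 = 10118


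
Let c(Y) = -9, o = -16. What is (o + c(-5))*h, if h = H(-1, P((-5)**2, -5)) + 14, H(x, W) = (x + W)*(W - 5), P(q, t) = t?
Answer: -1850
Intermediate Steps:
H(x, W) = (-5 + W)*(W + x) (H(x, W) = (W + x)*(-5 + W) = (-5 + W)*(W + x))
h = 74 (h = ((-5)**2 - 5*(-5) - 5*(-1) - 5*(-1)) + 14 = (25 + 25 + 5 + 5) + 14 = 60 + 14 = 74)
(o + c(-5))*h = (-16 - 9)*74 = -25*74 = -1850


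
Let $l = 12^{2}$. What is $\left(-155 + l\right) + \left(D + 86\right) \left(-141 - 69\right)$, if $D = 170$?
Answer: $-53771$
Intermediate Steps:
$l = 144$
$\left(-155 + l\right) + \left(D + 86\right) \left(-141 - 69\right) = \left(-155 + 144\right) + \left(170 + 86\right) \left(-141 - 69\right) = -11 + 256 \left(-210\right) = -11 - 53760 = -53771$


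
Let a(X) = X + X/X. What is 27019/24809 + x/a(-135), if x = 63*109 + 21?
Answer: -83631923/1662203 ≈ -50.314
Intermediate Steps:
a(X) = 1 + X (a(X) = X + 1 = 1 + X)
x = 6888 (x = 6867 + 21 = 6888)
27019/24809 + x/a(-135) = 27019/24809 + 6888/(1 - 135) = 27019*(1/24809) + 6888/(-134) = 27019/24809 + 6888*(-1/134) = 27019/24809 - 3444/67 = -83631923/1662203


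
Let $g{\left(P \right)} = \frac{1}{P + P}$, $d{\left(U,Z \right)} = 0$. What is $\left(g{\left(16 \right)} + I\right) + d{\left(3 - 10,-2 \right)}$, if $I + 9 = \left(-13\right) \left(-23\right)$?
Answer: $\frac{9281}{32} \approx 290.03$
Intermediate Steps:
$I = 290$ ($I = -9 - -299 = -9 + 299 = 290$)
$g{\left(P \right)} = \frac{1}{2 P}$
$\left(g{\left(16 \right)} + I\right) + d{\left(3 - 10,-2 \right)} = \left(\frac{1}{2 \cdot 16} + 290\right) + 0 = \left(\frac{1}{2} \cdot \frac{1}{16} + 290\right) + 0 = \left(\frac{1}{32} + 290\right) + 0 = \frac{9281}{32} + 0 = \frac{9281}{32}$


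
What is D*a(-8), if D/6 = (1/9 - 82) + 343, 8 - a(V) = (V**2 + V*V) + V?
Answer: -526400/3 ≈ -1.7547e+5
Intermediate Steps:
a(V) = 8 - V - 2*V**2 (a(V) = 8 - ((V**2 + V*V) + V) = 8 - ((V**2 + V**2) + V) = 8 - (2*V**2 + V) = 8 - (V + 2*V**2) = 8 + (-V - 2*V**2) = 8 - V - 2*V**2)
D = 4700/3 (D = 6*((1/9 - 82) + 343) = 6*(-737/9 + 343) = 6*(2350/9) = 4700/3 ≈ 1566.7)
D*a(-8) = 4700*(8 - 1*(-8) - 2*(-8)**2)/3 = 4700*(8 + 8 - 2*64)/3 = 4700*(8 + 8 - 128)/3 = (4700/3)*(-112) = -526400/3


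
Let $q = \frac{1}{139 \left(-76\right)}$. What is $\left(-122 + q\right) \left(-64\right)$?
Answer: $\frac{20620944}{2641} \approx 7808.0$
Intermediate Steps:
$q = - \frac{1}{10564}$ ($q = \frac{1}{139} \left(- \frac{1}{76}\right) = - \frac{1}{10564} \approx -9.4661 \cdot 10^{-5}$)
$\left(-122 + q\right) \left(-64\right) = \left(-122 - \frac{1}{10564}\right) \left(-64\right) = \left(- \frac{1288809}{10564}\right) \left(-64\right) = \frac{20620944}{2641}$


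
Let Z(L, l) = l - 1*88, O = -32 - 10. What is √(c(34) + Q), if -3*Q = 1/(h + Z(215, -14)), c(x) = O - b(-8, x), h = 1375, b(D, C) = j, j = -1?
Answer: 2*I*√149494755/3819 ≈ 6.4031*I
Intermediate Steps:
b(D, C) = -1
O = -42
c(x) = -41 (c(x) = -42 - 1*(-1) = -42 + 1 = -41)
Z(L, l) = -88 + l (Z(L, l) = l - 88 = -88 + l)
Q = -1/3819 (Q = -1/(3*(1375 + (-88 - 14))) = -1/(3*(1375 - 102)) = -⅓/1273 = -⅓*1/1273 = -1/3819 ≈ -0.00026185)
√(c(34) + Q) = √(-41 - 1/3819) = √(-156580/3819) = 2*I*√149494755/3819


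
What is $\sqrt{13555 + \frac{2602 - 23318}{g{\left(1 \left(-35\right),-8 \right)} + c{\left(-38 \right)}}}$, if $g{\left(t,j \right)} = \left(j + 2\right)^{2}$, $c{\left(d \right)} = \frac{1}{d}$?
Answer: $\frac{\sqrt{24253966059}}{1367} \approx 113.93$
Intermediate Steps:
$g{\left(t,j \right)} = \left(2 + j\right)^{2}$
$\sqrt{13555 + \frac{2602 - 23318}{g{\left(1 \left(-35\right),-8 \right)} + c{\left(-38 \right)}}} = \sqrt{13555 + \frac{2602 - 23318}{\left(2 - 8\right)^{2} + \frac{1}{-38}}} = \sqrt{13555 - \frac{20716}{\left(-6\right)^{2} - \frac{1}{38}}} = \sqrt{13555 - \frac{20716}{36 - \frac{1}{38}}} = \sqrt{13555 - \frac{20716}{\frac{1367}{38}}} = \sqrt{13555 - \frac{787208}{1367}} = \sqrt{\frac{17742477}{1367}} = \frac{\sqrt{24253966059}}{1367}$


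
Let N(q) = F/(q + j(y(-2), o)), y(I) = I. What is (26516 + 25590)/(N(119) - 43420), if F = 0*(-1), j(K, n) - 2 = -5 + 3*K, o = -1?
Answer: -26053/21710 ≈ -1.2000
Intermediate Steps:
j(K, n) = -3 + 3*K (j(K, n) = 2 + (-5 + 3*K) = -3 + 3*K)
F = 0
N(q) = 0 (N(q) = 0/(q + (-3 + 3*(-2))) = 0/(q + (-3 - 6)) = 0/(q - 9) = 0/(-9 + q) = 0)
(26516 + 25590)/(N(119) - 43420) = (26516 + 25590)/(0 - 43420) = 52106/(-43420) = 52106*(-1/43420) = -26053/21710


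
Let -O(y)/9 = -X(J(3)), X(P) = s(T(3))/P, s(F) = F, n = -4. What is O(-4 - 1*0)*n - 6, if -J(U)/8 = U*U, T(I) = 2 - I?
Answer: -13/2 ≈ -6.5000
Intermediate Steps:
J(U) = -8*U² (J(U) = -8*U*U = -8*U²)
X(P) = -1/P (X(P) = (2 - 1*3)/P = (2 - 3)/P = -1/P)
O(y) = ⅛ (O(y) = -(-9)*(-1/((-8*3²))) = -(-9)*(-1/((-8*9))) = -(-9)*(-1/(-72)) = -(-9)*(-1*(-1/72)) = -(-9)/72 = -9*(-1/72) = ⅛)
O(-4 - 1*0)*n - 6 = (⅛)*(-4) - 6 = -½ - 6 = -13/2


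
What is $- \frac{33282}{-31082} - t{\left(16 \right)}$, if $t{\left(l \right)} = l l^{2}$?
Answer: $- \frac{63639295}{15541} \approx -4094.9$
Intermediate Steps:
$t{\left(l \right)} = l^{3}$
$- \frac{33282}{-31082} - t{\left(16 \right)} = - \frac{33282}{-31082} - 16^{3} = \left(-33282\right) \left(- \frac{1}{31082}\right) - 4096 = \frac{16641}{15541} - 4096 = - \frac{63639295}{15541}$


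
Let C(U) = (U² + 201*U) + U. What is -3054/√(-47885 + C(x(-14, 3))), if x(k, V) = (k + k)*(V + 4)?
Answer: 3054*I*√49061/49061 ≈ 13.788*I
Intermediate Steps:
x(k, V) = 2*k*(4 + V) (x(k, V) = (2*k)*(4 + V) = 2*k*(4 + V))
C(U) = U² + 202*U
-3054/√(-47885 + C(x(-14, 3))) = -3054/√(-47885 + (2*(-14)*(4 + 3))*(202 + 2*(-14)*(4 + 3))) = -3054/√(-47885 + (2*(-14)*7)*(202 + 2*(-14)*7)) = -3054/√(-47885 - 196*(202 - 196)) = -3054/√(-47885 - 196*6) = -3054/√(-47885 - 1176) = -3054*(-I*√49061/49061) = -(-3054)*I*√49061/49061 = 3054*I*√49061/49061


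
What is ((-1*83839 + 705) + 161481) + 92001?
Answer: 170348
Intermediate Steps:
((-1*83839 + 705) + 161481) + 92001 = ((-83839 + 705) + 161481) + 92001 = (-83134 + 161481) + 92001 = 78347 + 92001 = 170348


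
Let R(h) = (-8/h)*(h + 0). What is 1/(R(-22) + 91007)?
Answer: 1/90999 ≈ 1.0989e-5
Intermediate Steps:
R(h) = -8 (R(h) = (-8/h)*h = -8)
1/(R(-22) + 91007) = 1/(-8 + 91007) = 1/90999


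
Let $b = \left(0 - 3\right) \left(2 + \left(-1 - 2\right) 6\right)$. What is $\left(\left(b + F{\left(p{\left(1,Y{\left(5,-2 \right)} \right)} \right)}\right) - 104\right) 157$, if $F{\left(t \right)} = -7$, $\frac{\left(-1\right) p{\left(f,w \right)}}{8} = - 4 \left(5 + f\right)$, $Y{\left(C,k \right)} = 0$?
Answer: $-9891$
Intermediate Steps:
$b = 48$ ($b = - 3 \left(2 - 18\right) = \left(-3\right) \left(-16\right) = 48$)
$p{\left(f,w \right)} = 160 + 32 f$ ($p{\left(f,w \right)} = - 8 \left(- 4 \left(5 + f\right)\right) = - 8 \left(-20 - 4 f\right) = 160 + 32 f$)
$\left(\left(b + F{\left(p{\left(1,Y{\left(5,-2 \right)} \right)} \right)}\right) - 104\right) 157 = \left(\left(48 - 7\right) - 104\right) 157 = \left(41 - 104\right) 157 = \left(-63\right) 157 = -9891$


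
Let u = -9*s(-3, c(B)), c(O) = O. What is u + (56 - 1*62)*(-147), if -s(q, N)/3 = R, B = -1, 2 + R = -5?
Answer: 693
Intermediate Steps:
R = -7 (R = -2 - 5 = -7)
s(q, N) = 21 (s(q, N) = -3*(-7) = 21)
u = -189 (u = -9*21 = -189)
u + (56 - 1*62)*(-147) = -189 + (56 - 1*62)*(-147) = -189 + (56 - 62)*(-147) = -189 - 6*(-147) = -189 + 882 = 693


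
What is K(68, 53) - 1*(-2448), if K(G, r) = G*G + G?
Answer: 7140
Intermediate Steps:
K(G, r) = G + G² (K(G, r) = G² + G = G + G²)
K(68, 53) - 1*(-2448) = 68*(1 + 68) - 1*(-2448) = 68*69 + 2448 = 4692 + 2448 = 7140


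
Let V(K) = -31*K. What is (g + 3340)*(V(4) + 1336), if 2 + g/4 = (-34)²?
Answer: 9642672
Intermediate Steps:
g = 4616 (g = -8 + 4*(-34)² = -8 + 4*1156 = -8 + 4624 = 4616)
(g + 3340)*(V(4) + 1336) = (4616 + 3340)*(-31*4 + 1336) = 7956*(-124 + 1336) = 7956*1212 = 9642672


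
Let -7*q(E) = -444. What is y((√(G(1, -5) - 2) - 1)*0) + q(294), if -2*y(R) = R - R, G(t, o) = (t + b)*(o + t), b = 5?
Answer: 444/7 ≈ 63.429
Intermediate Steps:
q(E) = 444/7 (q(E) = -⅐*(-444) = 444/7)
G(t, o) = (5 + t)*(o + t) (G(t, o) = (t + 5)*(o + t) = (5 + t)*(o + t))
y(R) = 0 (y(R) = -(R - R)/2 = -½*0 = 0)
y((√(G(1, -5) - 2) - 1)*0) + q(294) = 0 + 444/7 = 444/7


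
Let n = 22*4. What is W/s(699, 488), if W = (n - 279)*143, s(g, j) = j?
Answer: -27313/488 ≈ -55.969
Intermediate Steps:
n = 88
W = -27313 (W = (88 - 279)*143 = -191*143 = -27313)
W/s(699, 488) = -27313/488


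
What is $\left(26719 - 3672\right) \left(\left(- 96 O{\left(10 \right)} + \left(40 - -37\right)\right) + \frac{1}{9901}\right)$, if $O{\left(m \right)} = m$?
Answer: $- \frac{201490287354}{9901} \approx -2.035 \cdot 10^{7}$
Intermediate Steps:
$\left(26719 - 3672\right) \left(\left(- 96 O{\left(10 \right)} + \left(40 - -37\right)\right) + \frac{1}{9901}\right) = \left(26719 - 3672\right) \left(\left(\left(-96\right) 10 + \left(40 - -37\right)\right) + \frac{1}{9901}\right) = 23047 \left(\left(-960 + \left(40 + 37\right)\right) + \frac{1}{9901}\right) = 23047 \left(\left(-960 + 77\right) + \frac{1}{9901}\right) = 23047 \left(-883 + \frac{1}{9901}\right) = 23047 \left(- \frac{8742582}{9901}\right) = - \frac{201490287354}{9901}$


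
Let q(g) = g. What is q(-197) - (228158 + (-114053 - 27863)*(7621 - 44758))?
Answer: -5270562847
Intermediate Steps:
q(-197) - (228158 + (-114053 - 27863)*(7621 - 44758)) = -197 - (228158 + (-114053 - 27863)*(7621 - 44758)) = -197 - (228158 - 141916*(-37137)) = -197 - (228158 + 5270334492) = -197 - 1*5270562650 = -197 - 5270562650 = -5270562847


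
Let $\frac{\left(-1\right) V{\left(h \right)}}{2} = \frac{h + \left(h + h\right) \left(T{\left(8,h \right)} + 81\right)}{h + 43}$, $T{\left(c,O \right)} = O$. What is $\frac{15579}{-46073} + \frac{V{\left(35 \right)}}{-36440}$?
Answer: $- \frac{4352905265}{13095420936} \approx -0.3324$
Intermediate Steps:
$V{\left(h \right)} = - \frac{2 \left(h + 2 h \left(81 + h\right)\right)}{43 + h}$ ($V{\left(h \right)} = - 2 \frac{h + \left(h + h\right) \left(h + 81\right)}{h + 43} = - 2 \frac{h + 2 h \left(81 + h\right)}{43 + h} = - \frac{2 \left(h + 2 h \left(81 + h\right)\right)}{43 + h}$)
$\frac{15579}{-46073} + \frac{V{\left(35 \right)}}{-36440} = \frac{15579}{-46073} + \frac{\left(-2\right) 35 \frac{1}{43 + 35} \left(163 + 2 \cdot 35\right)}{-36440} = 15579 \left(- \frac{1}{46073}\right) + \left(-2\right) 35 \cdot \frac{1}{78} \left(163 + 70\right) \left(- \frac{1}{36440}\right) = - \frac{15579}{46073} + \left(-2\right) 35 \cdot \frac{1}{78} \cdot 233 \left(- \frac{1}{36440}\right) = - \frac{15579}{46073} - - \frac{1631}{284232} = - \frac{15579}{46073} + \frac{1631}{284232} = - \frac{4352905265}{13095420936}$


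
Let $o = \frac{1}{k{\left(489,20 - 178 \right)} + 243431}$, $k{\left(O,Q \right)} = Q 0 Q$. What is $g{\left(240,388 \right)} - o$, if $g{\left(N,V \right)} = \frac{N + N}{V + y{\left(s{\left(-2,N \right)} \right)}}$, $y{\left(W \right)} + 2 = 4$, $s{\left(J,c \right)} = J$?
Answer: $\frac{3894883}{3164603} \approx 1.2308$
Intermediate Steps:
$y{\left(W \right)} = 2$ ($y{\left(W \right)} = -2 + 4 = 2$)
$k{\left(O,Q \right)} = 0$ ($k{\left(O,Q \right)} = 0 Q = 0$)
$g{\left(N,V \right)} = \frac{2 N}{2 + V}$ ($g{\left(N,V \right)} = \frac{N + N}{V + 2} = \frac{2 N}{2 + V}$)
$o = \frac{1}{243431}$ ($o = \frac{1}{0 + 243431} = \frac{1}{243431} \approx 4.1079 \cdot 10^{-6}$)
$g{\left(240,388 \right)} - o = 2 \cdot 240 \frac{1}{2 + 388} - \frac{1}{243431} = 2 \cdot 240 \cdot \frac{1}{390} - \frac{1}{243431} = \frac{16}{13} - \frac{1}{243431} = \frac{3894883}{3164603}$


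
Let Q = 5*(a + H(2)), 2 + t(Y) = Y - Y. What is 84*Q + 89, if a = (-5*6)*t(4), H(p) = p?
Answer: 26129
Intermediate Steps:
t(Y) = -2 (t(Y) = -2 + (Y - Y) = -2 + 0 = -2)
a = 60 (a = -5*6*(-2) = -30*(-2) = 60)
Q = 310 (Q = 5*(60 + 2) = 5*62 = 310)
84*Q + 89 = 84*310 + 89 = 26040 + 89 = 26129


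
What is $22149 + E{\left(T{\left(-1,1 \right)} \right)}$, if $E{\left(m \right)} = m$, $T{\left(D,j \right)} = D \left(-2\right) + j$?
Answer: $22152$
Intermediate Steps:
$T{\left(D,j \right)} = j - 2 D$ ($T{\left(D,j \right)} = - 2 D + j = j - 2 D$)
$22149 + E{\left(T{\left(-1,1 \right)} \right)} = 22149 + \left(1 - -2\right) = 22149 + \left(1 + 2\right) = 22149 + 3 = 22152$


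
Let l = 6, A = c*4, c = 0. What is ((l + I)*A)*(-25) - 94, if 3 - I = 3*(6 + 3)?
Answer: -94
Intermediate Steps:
I = -24 (I = 3 - 3*(6 + 3) = 3 - 3*9 = 3 - 1*27 = 3 - 27 = -24)
A = 0 (A = 0*4 = 0)
((l + I)*A)*(-25) - 94 = ((6 - 24)*0)*(-25) - 94 = -18*0*(-25) - 94 = 0*(-25) - 94 = 0 - 94 = -94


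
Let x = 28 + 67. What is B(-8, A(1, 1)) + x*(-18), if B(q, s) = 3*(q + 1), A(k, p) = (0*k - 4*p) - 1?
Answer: -1731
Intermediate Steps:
A(k, p) = -1 - 4*p (A(k, p) = (0 - 4*p) - 1 = -4*p - 1 = -1 - 4*p)
x = 95
B(q, s) = 3 + 3*q (B(q, s) = 3*(1 + q) = 3 + 3*q)
B(-8, A(1, 1)) + x*(-18) = (3 + 3*(-8)) + 95*(-18) = (3 - 24) - 1710 = -21 - 1710 = -1731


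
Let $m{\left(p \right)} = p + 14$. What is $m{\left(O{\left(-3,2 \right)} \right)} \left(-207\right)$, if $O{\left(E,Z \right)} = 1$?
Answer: $-3105$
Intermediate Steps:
$m{\left(p \right)} = 14 + p$
$m{\left(O{\left(-3,2 \right)} \right)} \left(-207\right) = \left(14 + 1\right) \left(-207\right) = 15 \left(-207\right) = -3105$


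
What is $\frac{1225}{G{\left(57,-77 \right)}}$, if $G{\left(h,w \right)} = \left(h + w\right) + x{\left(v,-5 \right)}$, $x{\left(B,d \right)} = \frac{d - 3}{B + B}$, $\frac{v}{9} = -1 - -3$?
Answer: $- \frac{1575}{26} \approx -60.577$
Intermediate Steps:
$v = 18$ ($v = 9 \left(-1 - -3\right) = 9 \left(-1 + 3\right) = 9 \cdot 2 = 18$)
$x{\left(B,d \right)} = \frac{-3 + d}{2 B}$
$G{\left(h,w \right)} = - \frac{2}{9} + h + w$ ($G{\left(h,w \right)} = \left(h + w\right) + \frac{-3 - 5}{2 \cdot 18} = \left(h + w\right) + \frac{1}{2} \cdot \frac{1}{18} \left(-8\right) = \left(h + w\right) - \frac{2}{9} = - \frac{2}{9} + h + w$)
$\frac{1225}{G{\left(57,-77 \right)}} = \frac{1225}{- \frac{2}{9} + 57 - 77} = \frac{1225}{- \frac{182}{9}} = 1225 \left(- \frac{9}{182}\right) = - \frac{1575}{26}$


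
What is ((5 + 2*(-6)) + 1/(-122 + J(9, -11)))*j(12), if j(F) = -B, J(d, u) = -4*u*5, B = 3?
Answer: 2055/98 ≈ 20.969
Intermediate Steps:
J(d, u) = -20*u
j(F) = -3 (j(F) = -1*3 = -3)
((5 + 2*(-6)) + 1/(-122 + J(9, -11)))*j(12) = ((5 + 2*(-6)) + 1/(-122 - 20*(-11)))*(-3) = ((5 - 12) + 1/(-122 + 220))*(-3) = (-7 + 1/98)*(-3) = -685/98*(-3) = 2055/98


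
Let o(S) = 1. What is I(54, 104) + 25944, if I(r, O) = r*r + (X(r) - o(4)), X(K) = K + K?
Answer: 28967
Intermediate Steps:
X(K) = 2*K
I(r, O) = -1 + r**2 + 2*r (I(r, O) = r*r + (2*r - 1*1) = r**2 + (2*r - 1) = r**2 + (-1 + 2*r) = -1 + r**2 + 2*r)
I(54, 104) + 25944 = (-1 + 54**2 + 2*54) + 25944 = (-1 + 2916 + 108) + 25944 = 3023 + 25944 = 28967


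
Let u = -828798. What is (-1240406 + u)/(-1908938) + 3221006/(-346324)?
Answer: -1358021436383/165277760978 ≈ -8.2166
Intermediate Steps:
(-1240406 + u)/(-1908938) + 3221006/(-346324) = (-1240406 - 828798)/(-1908938) + 3221006/(-346324) = -2069204*(-1/1908938) + 3221006*(-1/346324) = 1034602/954469 - 1610503/173162 = -1358021436383/165277760978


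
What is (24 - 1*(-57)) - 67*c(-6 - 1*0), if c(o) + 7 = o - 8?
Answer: 1488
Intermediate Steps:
c(o) = -15 + o (c(o) = -7 + (o - 8) = -7 + (-8 + o) = -15 + o)
(24 - 1*(-57)) - 67*c(-6 - 1*0) = (24 - 1*(-57)) - 67*(-15 + (-6 - 1*0)) = (24 + 57) - 67*(-15 + (-6 + 0)) = 81 - 67*(-15 - 6) = 81 - 67*(-21) = 81 + 1407 = 1488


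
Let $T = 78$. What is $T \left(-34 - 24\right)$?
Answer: $-4524$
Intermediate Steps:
$T \left(-34 - 24\right) = 78 \left(-34 - 24\right) = 78 \left(-58\right) = -4524$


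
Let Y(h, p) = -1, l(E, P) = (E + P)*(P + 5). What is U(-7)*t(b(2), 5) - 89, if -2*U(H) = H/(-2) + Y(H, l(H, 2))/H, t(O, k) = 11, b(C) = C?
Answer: -3053/28 ≈ -109.04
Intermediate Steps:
l(E, P) = (5 + P)*(E + P) (l(E, P) = (E + P)*(5 + P) = (5 + P)*(E + P))
U(H) = 1/(2*H) + H/4 (U(H) = -(H/(-2) - 1/H)/2 = -(H*(-1/2) - 1/H)/2 = -(-H/2 - 1/H)/2 = -(-1/H - H/2)/2 = 1/(2*H) + H/4)
U(-7)*t(b(2), 5) - 89 = ((1/4)*(2 + (-7)**2)/(-7))*11 - 89 = ((1/4)*(-1/7)*(2 + 49))*11 - 89 = ((1/4)*(-1/7)*51)*11 - 89 = -51/28*11 - 89 = -561/28 - 89 = -3053/28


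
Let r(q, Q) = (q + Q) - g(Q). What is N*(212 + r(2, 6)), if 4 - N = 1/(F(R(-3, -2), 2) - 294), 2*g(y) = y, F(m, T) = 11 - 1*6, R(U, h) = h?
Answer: 251069/289 ≈ 868.75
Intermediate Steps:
F(m, T) = 5 (F(m, T) = 11 - 6 = 5)
g(y) = y/2
N = 1157/289 (N = 4 - 1/(5 - 294) = 4 - 1/(-289) = 4 - 1*(-1/289) = 4 + 1/289 = 1157/289 ≈ 4.0035)
r(q, Q) = q + Q/2 (r(q, Q) = (q + Q) - Q/2 = (Q + q) - Q/2 = q + Q/2)
N*(212 + r(2, 6)) = 1157*(212 + (2 + (1/2)*6))/289 = 1157*(212 + (2 + 3))/289 = 1157*(212 + 5)/289 = (1157/289)*217 = 251069/289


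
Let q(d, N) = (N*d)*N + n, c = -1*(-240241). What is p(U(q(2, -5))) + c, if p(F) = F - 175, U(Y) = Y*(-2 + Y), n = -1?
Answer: 242369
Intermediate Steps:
c = 240241
q(d, N) = -1 + d*N² (q(d, N) = (N*d)*N - 1 = d*N² - 1 = -1 + d*N²)
p(F) = -175 + F
p(U(q(2, -5))) + c = (-175 + (-1 + 2*(-5)²)*(-2 + (-1 + 2*(-5)²))) + 240241 = (-175 + (-1 + 2*25)*(-2 + (-1 + 2*25))) + 240241 = (-175 + (-1 + 50)*(-2 + (-1 + 50))) + 240241 = (-175 + 49*(-2 + 49)) + 240241 = (-175 + 49*47) + 240241 = (-175 + 2303) + 240241 = 2128 + 240241 = 242369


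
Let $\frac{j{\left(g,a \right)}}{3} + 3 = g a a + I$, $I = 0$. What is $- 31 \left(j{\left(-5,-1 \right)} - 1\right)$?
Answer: $775$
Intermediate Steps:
$j{\left(g,a \right)} = -9 + 3 g a^{2}$ ($j{\left(g,a \right)} = -9 + 3 \left(g a a + 0\right) = -9 + 3 \left(a g a + 0\right) = -9 + 3 \left(g a^{2} + 0\right) = -9 + 3 g a^{2}$)
$- 31 \left(j{\left(-5,-1 \right)} - 1\right) = - 31 \left(\left(-9 + 3 \left(-5\right) \left(-1\right)^{2}\right) - 1\right) = - 31 \left(\left(-9 + 3 \left(-5\right) 1\right) - 1\right) = - 31 \left(\left(-9 - 15\right) - 1\right) = - 31 \left(-24 - 1\right) = \left(-31\right) \left(-25\right) = 775$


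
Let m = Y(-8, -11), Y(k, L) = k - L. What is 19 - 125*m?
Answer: -356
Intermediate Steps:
m = 3 (m = -8 - 1*(-11) = -8 + 11 = 3)
19 - 125*m = 19 - 125*3 = 19 - 375 = -356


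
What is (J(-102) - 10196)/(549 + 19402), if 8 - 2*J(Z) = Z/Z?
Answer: -20385/39902 ≈ -0.51088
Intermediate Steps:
J(Z) = 7/2 (J(Z) = 4 - Z/(2*Z) = 4 - ½*1 = 4 - ½ = 7/2)
(J(-102) - 10196)/(549 + 19402) = (7/2 - 10196)/(549 + 19402) = -20385/2/19951 = -20385/2*1/19951 = -20385/39902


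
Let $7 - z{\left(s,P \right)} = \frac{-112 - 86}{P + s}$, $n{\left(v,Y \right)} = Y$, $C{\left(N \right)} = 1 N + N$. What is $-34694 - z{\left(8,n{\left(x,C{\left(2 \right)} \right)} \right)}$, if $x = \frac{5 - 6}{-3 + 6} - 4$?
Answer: $- \frac{69435}{2} \approx -34718.0$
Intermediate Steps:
$C{\left(N \right)} = 2 N$ ($C{\left(N \right)} = N + N = 2 N$)
$x = - \frac{13}{3}$ ($x = - \frac{1}{3} - 4 = - \frac{13}{3} \approx -4.3333$)
$z{\left(s,P \right)} = 7 + \frac{198}{P + s}$ ($z{\left(s,P \right)} = 7 - \frac{-112 - 86}{P + s} = 7 - - \frac{198}{P + s} = 7 + \frac{198}{P + s}$)
$-34694 - z{\left(8,n{\left(x,C{\left(2 \right)} \right)} \right)} = -34694 - \frac{198 + 7 \cdot 2 \cdot 2 + 7 \cdot 8}{2 \cdot 2 + 8} = -34694 - \frac{198 + 7 \cdot 4 + 56}{4 + 8} = -34694 - \frac{198 + 28 + 56}{12} = -34694 - \frac{1}{12} \cdot 282 = -34694 - \frac{47}{2} = - \frac{69435}{2}$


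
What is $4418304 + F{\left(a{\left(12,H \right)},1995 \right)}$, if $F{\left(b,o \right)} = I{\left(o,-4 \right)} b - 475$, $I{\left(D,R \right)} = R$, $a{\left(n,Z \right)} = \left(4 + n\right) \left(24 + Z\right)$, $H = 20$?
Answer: $4415013$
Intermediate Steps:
$F{\left(b,o \right)} = -475 - 4 b$ ($F{\left(b,o \right)} = - 4 b - 475 = -475 - 4 b$)
$4418304 + F{\left(a{\left(12,H \right)},1995 \right)} = 4418304 - \left(475 + 4 \left(96 + 4 \cdot 20 + 24 \cdot 12 + 20 \cdot 12\right)\right) = 4418304 - \left(475 + 4 \left(96 + 80 + 288 + 240\right)\right) = 4418304 - 3291 = 4415013$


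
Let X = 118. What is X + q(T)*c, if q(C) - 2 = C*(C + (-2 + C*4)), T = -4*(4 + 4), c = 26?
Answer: 134954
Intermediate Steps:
T = -32 (T = -4*8 = -32)
q(C) = 2 + C*(-2 + 5*C) (q(C) = 2 + C*(C + (-2 + C*4)) = 2 + C*(C + (-2 + 4*C)) = 2 + C*(-2 + 5*C))
X + q(T)*c = 118 + (2 - 2*(-32) + 5*(-32)**2)*26 = 118 + (2 + 64 + 5*1024)*26 = 118 + (2 + 64 + 5120)*26 = 118 + 5186*26 = 118 + 134836 = 134954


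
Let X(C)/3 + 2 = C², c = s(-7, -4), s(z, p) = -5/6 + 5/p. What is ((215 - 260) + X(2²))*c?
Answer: 25/4 ≈ 6.2500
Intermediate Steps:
s(z, p) = -⅚ + 5/p (s(z, p) = -5*⅙ + 5/p = -⅚ + 5/p)
c = -25/12 (c = -⅚ + 5/(-4) = -⅚ + 5*(-¼) = -⅚ - 5/4 = -25/12 ≈ -2.0833)
X(C) = -6 + 3*C²
((215 - 260) + X(2²))*c = ((215 - 260) + (-6 + 3*(2²)²))*(-25/12) = (-45 + (-6 + 3*4²))*(-25/12) = (-45 + (-6 + 3*16))*(-25/12) = (-45 + (-6 + 48))*(-25/12) = (-45 + 42)*(-25/12) = -3*(-25/12) = 25/4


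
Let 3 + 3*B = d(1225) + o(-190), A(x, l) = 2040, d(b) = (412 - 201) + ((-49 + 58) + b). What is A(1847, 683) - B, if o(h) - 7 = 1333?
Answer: 3338/3 ≈ 1112.7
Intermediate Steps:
o(h) = 1340 (o(h) = 7 + 1333 = 1340)
d(b) = 220 + b (d(b) = 211 + (9 + b) = 220 + b)
B = 2782/3 (B = -1 + ((220 + 1225) + 1340)/3 = -1 + (1445 + 1340)/3 = -1 + (⅓)*2785 = -1 + 2785/3 = 2782/3 ≈ 927.33)
A(1847, 683) - B = 2040 - 1*2782/3 = 2040 - 2782/3 = 3338/3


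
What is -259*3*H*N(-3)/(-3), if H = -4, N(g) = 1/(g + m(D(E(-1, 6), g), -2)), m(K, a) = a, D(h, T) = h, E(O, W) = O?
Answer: 1036/5 ≈ 207.20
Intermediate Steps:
N(g) = 1/(-2 + g) (N(g) = 1/(g - 2) = 1/(-2 + g))
-259*3*H*N(-3)/(-3) = -259*3*(-4)*1/(-2 - 3*(-3)) = -(-3108)*-⅓/(-5) = -(-3108)*(-⅕*(-⅓)) = -(-3108)/15 = -259*(-⅘) = 1036/5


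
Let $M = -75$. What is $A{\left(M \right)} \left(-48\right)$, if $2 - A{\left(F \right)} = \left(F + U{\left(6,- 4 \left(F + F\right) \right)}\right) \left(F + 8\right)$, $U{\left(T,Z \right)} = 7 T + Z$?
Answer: $-1823568$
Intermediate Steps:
$U{\left(T,Z \right)} = Z + 7 T$
$A{\left(F \right)} = 2 - \left(8 + F\right) \left(42 - 7 F\right)$ ($A{\left(F \right)} = 2 - \left(F - \left(-42 + 4 \left(F + F\right)\right)\right) \left(F + 8\right) = 2 - \left(F - \left(-42 + 4 \cdot 2 F\right)\right) \left(8 + F\right) = 2 - \left(F - \left(-42 + 8 F\right)\right) \left(8 + F\right) = 2 - \left(42 - 7 F\right) \left(8 + F\right) = 2 - \left(8 + F\right) \left(42 - 7 F\right)$)
$A{\left(M \right)} \left(-48\right) = \left(-334 + 7 \left(-75\right)^{2} + 14 \left(-75\right)\right) \left(-48\right) = \left(-334 + 7 \cdot 5625 - 1050\right) \left(-48\right) = \left(-334 + 39375 - 1050\right) \left(-48\right) = 37991 \left(-48\right) = -1823568$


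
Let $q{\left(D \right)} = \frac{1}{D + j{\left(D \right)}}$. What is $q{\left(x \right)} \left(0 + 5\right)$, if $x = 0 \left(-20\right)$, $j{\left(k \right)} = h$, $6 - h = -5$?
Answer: $\frac{5}{11} \approx 0.45455$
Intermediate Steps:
$h = 11$ ($h = 6 - -5 = 6 + 5 = 11$)
$j{\left(k \right)} = 11$
$x = 0$
$q{\left(D \right)} = \frac{1}{11 + D}$ ($q{\left(D \right)} = \frac{1}{D + 11} = \frac{1}{11 + D}$)
$q{\left(x \right)} \left(0 + 5\right) = \frac{0 + 5}{11 + 0} = \frac{1}{11} \cdot 5 = \frac{5}{11}$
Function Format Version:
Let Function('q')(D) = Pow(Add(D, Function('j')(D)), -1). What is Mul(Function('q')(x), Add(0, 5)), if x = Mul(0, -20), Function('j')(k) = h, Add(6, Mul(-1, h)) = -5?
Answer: Rational(5, 11) ≈ 0.45455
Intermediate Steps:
h = 11 (h = Add(6, Mul(-1, -5)) = Add(6, 5) = 11)
Function('j')(k) = 11
x = 0
Function('q')(D) = Pow(Add(11, D), -1) (Function('q')(D) = Pow(Add(D, 11), -1) = Pow(Add(11, D), -1))
Mul(Function('q')(x), Add(0, 5)) = Mul(Pow(Add(11, 0), -1), Add(0, 5)) = Mul(Pow(11, -1), 5) = Mul(Rational(1, 11), 5) = Rational(5, 11)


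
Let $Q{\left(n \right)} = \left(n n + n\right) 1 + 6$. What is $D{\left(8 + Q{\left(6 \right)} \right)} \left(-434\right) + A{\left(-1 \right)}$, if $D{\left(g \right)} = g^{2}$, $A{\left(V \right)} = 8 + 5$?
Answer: $-1361011$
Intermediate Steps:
$Q{\left(n \right)} = 6 + n + n^{2}$ ($Q{\left(n \right)} = \left(n^{2} + n\right) 1 + 6 = \left(n + n^{2}\right) 1 + 6 = \left(n + n^{2}\right) + 6 = 6 + n + n^{2}$)
$A{\left(V \right)} = 13$
$D{\left(8 + Q{\left(6 \right)} \right)} \left(-434\right) + A{\left(-1 \right)} = \left(8 + \left(6 + 6 + 6^{2}\right)\right)^{2} \left(-434\right) + 13 = \left(8 + \left(6 + 6 + 36\right)\right)^{2} \left(-434\right) + 13 = \left(8 + 48\right)^{2} \left(-434\right) + 13 = 56^{2} \left(-434\right) + 13 = 3136 \left(-434\right) + 13 = -1361024 + 13 = -1361011$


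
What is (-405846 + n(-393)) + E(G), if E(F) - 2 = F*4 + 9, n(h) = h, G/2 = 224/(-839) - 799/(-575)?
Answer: -195970210412/482425 ≈ -4.0622e+5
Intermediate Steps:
G = 1083122/482425 (G = 2*(224/(-839) - 799/(-575)) = 2*(224*(-1/839) - 799*(-1/575)) = 2*(-224/839 + 799/575) = 2*(541561/482425) = 1083122/482425 ≈ 2.2452)
E(F) = 11 + 4*F (E(F) = 2 + (F*4 + 9) = 2 + (4*F + 9) = 2 + (9 + 4*F) = 11 + 4*F)
(-405846 + n(-393)) + E(G) = (-405846 - 393) + (11 + 4*(1083122/482425)) = -406239 + (11 + 4332488/482425) = -406239 + 9639163/482425 = -195970210412/482425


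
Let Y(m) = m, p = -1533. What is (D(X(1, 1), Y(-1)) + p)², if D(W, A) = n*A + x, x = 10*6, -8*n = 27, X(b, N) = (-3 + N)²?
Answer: 138227049/64 ≈ 2.1598e+6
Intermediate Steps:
n = -27/8 (n = -⅛*27 = -27/8 ≈ -3.3750)
x = 60
D(W, A) = 60 - 27*A/8 (D(W, A) = -27*A/8 + 60 = 60 - 27*A/8)
(D(X(1, 1), Y(-1)) + p)² = ((60 - 27/8*(-1)) - 1533)² = ((60 + 27/8) - 1533)² = (507/8 - 1533)² = (-11757/8)² = 138227049/64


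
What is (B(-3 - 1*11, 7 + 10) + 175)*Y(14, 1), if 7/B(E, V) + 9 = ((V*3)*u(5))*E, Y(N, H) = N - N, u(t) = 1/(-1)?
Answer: 0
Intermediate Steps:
u(t) = -1
Y(N, H) = 0
B(E, V) = 7/(-9 - 3*E*V) (B(E, V) = 7/(-9 + ((V*3)*(-1))*E) = 7/(-9 + ((3*V)*(-1))*E) = 7/(-9 + (-3*V)*E) = 7/(-9 - 3*E*V))
(B(-3 - 1*11, 7 + 10) + 175)*Y(14, 1) = (7/(3*(-3 - (-3 - 1*11)*(7 + 10))) + 175)*0 = (7/(3*(-3 - 1*(-3 - 11)*17)) + 175)*0 = (7/(3*(-3 - 1*(-14)*17)) + 175)*0 = (7/(3*(-3 + 238)) + 175)*0 = ((7/3)/235 + 175)*0 = ((7/3)*(1/235) + 175)*0 = (7/705 + 175)*0 = (123382/705)*0 = 0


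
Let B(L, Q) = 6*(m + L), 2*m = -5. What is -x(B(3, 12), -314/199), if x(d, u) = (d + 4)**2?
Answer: -49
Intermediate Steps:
m = -5/2 (m = (1/2)*(-5) = -5/2 ≈ -2.5000)
B(L, Q) = -15 + 6*L (B(L, Q) = 6*(-5/2 + L) = -15 + 6*L)
x(d, u) = (4 + d)**2
-x(B(3, 12), -314/199) = -(4 + (-15 + 6*3))**2 = -(4 + (-15 + 18))**2 = -(4 + 3)**2 = -1*7**2 = -1*49 = -49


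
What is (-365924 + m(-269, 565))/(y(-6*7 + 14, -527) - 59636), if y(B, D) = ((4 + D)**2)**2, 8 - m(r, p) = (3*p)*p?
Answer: -1323591/74818054205 ≈ -1.7691e-5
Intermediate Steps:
m(r, p) = 8 - 3*p**2 (m(r, p) = 8 - 3*p*p = 8 - 3*p**2)
y(B, D) = (4 + D)**4
(-365924 + m(-269, 565))/(y(-6*7 + 14, -527) - 59636) = (-365924 + (8 - 3*565**2))/((4 - 527)**4 - 59636) = (-365924 + (8 - 3*319225))/((-523)**4 - 59636) = (-365924 + (8 - 957675))/(74818113841 - 59636) = (-365924 - 957667)/74818054205 = -1323591*1/74818054205 = -1323591/74818054205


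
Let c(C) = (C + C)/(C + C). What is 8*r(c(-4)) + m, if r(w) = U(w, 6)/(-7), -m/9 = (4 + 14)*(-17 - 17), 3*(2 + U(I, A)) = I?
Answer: 115708/21 ≈ 5509.9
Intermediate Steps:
U(I, A) = -2 + I/3
m = 5508 (m = -9*(4 + 14)*(-17 - 17) = -162*(-34) = -9*(-612) = 5508)
c(C) = 1 (c(C) = (2*C)/((2*C)) = (2*C)*(1/(2*C)) = 1)
r(w) = 2/7 - w/21 (r(w) = (-2 + w/3)/(-7) = (-2 + w/3)*(-1/7) = 2/7 - w/21)
8*r(c(-4)) + m = 8*(2/7 - 1/21*1) + 5508 = 8*(2/7 - 1/21) + 5508 = 8*(5/21) + 5508 = 40/21 + 5508 = 115708/21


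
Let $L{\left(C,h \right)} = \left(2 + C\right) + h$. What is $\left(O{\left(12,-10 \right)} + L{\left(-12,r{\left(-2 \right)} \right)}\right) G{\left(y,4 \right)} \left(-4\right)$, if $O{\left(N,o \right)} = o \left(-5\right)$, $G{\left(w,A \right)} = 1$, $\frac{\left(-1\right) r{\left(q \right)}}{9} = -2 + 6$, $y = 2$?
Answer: $-16$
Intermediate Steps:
$r{\left(q \right)} = -36$ ($r{\left(q \right)} = - 9 \left(-2 + 6\right) = \left(-9\right) 4 = -36$)
$L{\left(C,h \right)} = 2 + C + h$
$O{\left(N,o \right)} = - 5 o$
$\left(O{\left(12,-10 \right)} + L{\left(-12,r{\left(-2 \right)} \right)}\right) G{\left(y,4 \right)} \left(-4\right) = \left(\left(-5\right) \left(-10\right) - 46\right) 1 \left(-4\right) = \left(50 - 46\right) \left(-4\right) = 4 \left(-4\right) = -16$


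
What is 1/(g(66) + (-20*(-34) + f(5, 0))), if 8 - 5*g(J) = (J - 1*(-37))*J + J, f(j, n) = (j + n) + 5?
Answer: -5/3406 ≈ -0.0014680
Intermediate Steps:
f(j, n) = 5 + j + n
g(J) = 8/5 - J/5 - J*(37 + J)/5 (g(J) = 8/5 - ((J - 1*(-37))*J + J)/5 = 8/5 - ((J + 37)*J + J)/5 = 8/5 - ((37 + J)*J + J)/5 = 8/5 - (J*(37 + J) + J)/5 = 8/5 - (J + J*(37 + J))/5 = 8/5 + (-J/5 - J*(37 + J)/5) = 8/5 - J/5 - J*(37 + J)/5)
1/(g(66) + (-20*(-34) + f(5, 0))) = 1/((8/5 - 38/5*66 - 1/5*66**2) + (-20*(-34) + (5 + 5 + 0))) = 1/((8/5 - 2508/5 - 1/5*4356) + (680 + 10)) = 1/((8/5 - 2508/5 - 4356/5) + 690) = 1/(-6856/5 + 690) = 1/(-3406/5) = -5/3406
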